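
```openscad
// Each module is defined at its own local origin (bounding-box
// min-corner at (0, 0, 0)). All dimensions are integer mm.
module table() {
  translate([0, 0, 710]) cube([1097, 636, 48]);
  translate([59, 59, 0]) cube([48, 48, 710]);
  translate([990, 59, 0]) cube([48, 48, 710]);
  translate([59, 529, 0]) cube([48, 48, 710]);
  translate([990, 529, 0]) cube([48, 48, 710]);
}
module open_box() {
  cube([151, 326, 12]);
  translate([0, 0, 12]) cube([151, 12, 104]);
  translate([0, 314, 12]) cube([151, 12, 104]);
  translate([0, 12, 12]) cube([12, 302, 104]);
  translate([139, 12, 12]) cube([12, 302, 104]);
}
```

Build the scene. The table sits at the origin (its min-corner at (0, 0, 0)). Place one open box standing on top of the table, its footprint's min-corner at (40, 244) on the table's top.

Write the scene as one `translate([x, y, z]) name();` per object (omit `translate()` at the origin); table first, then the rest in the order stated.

table();
translate([40, 244, 758]) open_box();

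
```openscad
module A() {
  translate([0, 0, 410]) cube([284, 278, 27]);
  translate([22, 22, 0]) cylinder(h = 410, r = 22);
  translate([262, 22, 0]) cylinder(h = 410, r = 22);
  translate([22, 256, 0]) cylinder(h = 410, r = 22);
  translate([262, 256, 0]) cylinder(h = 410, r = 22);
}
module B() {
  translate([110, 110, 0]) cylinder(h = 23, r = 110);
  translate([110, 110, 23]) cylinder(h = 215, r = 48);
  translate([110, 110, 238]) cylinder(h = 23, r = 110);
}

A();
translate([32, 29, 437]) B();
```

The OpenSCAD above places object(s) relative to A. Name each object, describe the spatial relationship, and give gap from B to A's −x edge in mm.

A is a stool. B is a spool. The spool is on top of the stool, centred. The gap from the spool to the stool's −x edge is 32 mm.

The spool's min-x is at 32; the stool's min-x is 0; gap = 32 mm.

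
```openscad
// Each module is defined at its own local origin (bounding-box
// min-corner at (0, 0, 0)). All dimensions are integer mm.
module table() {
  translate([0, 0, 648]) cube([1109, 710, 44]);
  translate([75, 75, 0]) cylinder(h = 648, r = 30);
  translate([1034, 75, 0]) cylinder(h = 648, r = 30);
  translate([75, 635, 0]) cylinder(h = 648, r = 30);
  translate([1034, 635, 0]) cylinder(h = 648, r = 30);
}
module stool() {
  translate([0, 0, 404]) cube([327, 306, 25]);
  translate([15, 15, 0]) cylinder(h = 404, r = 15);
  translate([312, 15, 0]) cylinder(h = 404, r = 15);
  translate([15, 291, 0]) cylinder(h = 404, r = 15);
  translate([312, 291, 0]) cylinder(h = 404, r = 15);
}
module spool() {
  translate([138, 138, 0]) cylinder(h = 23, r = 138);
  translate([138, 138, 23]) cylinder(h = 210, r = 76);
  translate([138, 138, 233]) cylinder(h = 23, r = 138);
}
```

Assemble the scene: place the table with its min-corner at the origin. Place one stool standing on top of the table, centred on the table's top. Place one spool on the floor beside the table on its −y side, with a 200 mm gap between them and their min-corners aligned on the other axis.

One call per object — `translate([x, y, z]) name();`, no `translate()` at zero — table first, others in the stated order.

table();
translate([391, 202, 692]) stool();
translate([0, -476, 0]) spool();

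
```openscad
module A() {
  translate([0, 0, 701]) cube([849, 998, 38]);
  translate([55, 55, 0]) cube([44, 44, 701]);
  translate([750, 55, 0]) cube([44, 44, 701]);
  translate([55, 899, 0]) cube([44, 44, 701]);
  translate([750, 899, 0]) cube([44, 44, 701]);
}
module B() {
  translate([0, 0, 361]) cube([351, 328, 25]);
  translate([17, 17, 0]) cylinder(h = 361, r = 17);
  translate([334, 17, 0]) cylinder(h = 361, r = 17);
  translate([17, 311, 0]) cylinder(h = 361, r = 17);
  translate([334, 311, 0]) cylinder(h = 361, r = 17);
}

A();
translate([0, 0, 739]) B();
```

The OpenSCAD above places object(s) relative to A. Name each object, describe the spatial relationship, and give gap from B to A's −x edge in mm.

A is a table. B is a stool. The stool is on top of the table. The gap from the stool to the table's −x edge is 0 mm.

The stool's min-x is at 0; the table's min-x is 0; gap = 0 mm.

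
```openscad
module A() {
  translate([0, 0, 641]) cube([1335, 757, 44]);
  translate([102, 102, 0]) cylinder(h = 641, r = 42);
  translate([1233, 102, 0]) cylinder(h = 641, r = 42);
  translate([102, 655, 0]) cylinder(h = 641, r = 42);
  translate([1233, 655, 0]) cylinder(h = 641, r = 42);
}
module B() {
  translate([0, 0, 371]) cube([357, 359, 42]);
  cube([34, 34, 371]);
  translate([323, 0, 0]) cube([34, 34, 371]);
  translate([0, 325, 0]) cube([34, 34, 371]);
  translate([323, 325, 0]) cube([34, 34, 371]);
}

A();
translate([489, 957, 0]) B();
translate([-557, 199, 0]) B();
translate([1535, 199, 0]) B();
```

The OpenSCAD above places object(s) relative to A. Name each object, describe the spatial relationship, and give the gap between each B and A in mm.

A is a table. B is a stool. Three stools sit around the table at the +y, −x, +x sides. The gap between each stool and the table is 200 mm.

Each stool's nearest face is 200 mm from the table's bounding box.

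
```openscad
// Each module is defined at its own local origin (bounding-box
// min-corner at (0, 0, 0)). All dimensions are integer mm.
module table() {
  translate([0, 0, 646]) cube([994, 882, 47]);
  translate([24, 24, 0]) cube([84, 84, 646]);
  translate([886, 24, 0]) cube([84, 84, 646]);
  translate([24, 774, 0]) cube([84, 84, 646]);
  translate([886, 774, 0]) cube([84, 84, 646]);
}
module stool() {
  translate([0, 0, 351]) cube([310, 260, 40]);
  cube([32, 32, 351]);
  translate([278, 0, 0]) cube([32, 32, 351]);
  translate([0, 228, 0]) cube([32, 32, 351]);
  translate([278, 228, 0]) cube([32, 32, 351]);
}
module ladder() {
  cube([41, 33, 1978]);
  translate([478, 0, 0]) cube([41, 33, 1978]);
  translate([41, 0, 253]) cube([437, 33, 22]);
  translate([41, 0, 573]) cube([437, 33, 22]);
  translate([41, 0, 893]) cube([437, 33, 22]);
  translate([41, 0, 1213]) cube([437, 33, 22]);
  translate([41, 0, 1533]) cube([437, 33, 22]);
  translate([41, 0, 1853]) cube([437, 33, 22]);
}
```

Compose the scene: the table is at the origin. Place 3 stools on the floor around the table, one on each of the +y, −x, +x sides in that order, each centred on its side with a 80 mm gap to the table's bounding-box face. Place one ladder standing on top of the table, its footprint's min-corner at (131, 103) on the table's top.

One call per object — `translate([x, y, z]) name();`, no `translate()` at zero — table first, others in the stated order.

table();
translate([342, 962, 0]) stool();
translate([-390, 311, 0]) stool();
translate([1074, 311, 0]) stool();
translate([131, 103, 693]) ladder();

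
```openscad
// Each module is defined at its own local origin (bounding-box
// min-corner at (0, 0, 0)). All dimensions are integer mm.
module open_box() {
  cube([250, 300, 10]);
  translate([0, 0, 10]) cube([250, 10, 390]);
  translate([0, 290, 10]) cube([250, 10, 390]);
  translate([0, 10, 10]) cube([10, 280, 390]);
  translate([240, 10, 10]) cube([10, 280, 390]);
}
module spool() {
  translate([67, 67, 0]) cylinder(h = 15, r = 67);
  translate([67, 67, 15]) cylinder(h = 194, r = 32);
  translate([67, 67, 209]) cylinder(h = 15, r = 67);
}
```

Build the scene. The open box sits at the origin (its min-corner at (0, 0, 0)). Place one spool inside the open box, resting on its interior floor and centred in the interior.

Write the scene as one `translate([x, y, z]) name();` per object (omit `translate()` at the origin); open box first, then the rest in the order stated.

open_box();
translate([58, 83, 10]) spool();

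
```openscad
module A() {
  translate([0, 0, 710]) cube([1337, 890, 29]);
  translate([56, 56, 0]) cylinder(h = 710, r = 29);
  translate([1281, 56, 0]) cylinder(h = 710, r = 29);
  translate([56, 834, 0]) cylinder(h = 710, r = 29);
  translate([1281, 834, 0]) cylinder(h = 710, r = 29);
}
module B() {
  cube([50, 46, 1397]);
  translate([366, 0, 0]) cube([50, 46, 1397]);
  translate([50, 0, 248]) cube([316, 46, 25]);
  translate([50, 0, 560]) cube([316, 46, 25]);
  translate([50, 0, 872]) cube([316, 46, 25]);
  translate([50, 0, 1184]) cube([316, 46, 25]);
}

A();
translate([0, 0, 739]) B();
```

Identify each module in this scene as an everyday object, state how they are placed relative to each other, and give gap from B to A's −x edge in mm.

A is a table. B is a ladder. The ladder is on top of the table. The gap from the ladder to the table's −x edge is 0 mm.

The ladder's min-x is at 0; the table's min-x is 0; gap = 0 mm.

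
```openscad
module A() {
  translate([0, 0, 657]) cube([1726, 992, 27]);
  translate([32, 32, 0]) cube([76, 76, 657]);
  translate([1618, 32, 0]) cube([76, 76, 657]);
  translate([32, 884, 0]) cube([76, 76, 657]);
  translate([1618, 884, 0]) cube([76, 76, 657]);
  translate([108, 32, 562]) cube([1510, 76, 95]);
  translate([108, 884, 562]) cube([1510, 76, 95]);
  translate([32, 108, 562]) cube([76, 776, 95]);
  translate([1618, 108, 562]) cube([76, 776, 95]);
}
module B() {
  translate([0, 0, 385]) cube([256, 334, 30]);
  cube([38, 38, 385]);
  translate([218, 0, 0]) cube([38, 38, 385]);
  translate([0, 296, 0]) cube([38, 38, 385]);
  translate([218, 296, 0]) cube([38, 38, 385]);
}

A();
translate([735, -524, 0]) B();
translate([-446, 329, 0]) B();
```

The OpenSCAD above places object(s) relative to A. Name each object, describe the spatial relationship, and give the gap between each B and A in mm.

Each stool's nearest face is 190 mm from the table's bounding box.

A is a table. B is a stool. Two stools sit around the table at the −y, −x sides. The gap between each stool and the table is 190 mm.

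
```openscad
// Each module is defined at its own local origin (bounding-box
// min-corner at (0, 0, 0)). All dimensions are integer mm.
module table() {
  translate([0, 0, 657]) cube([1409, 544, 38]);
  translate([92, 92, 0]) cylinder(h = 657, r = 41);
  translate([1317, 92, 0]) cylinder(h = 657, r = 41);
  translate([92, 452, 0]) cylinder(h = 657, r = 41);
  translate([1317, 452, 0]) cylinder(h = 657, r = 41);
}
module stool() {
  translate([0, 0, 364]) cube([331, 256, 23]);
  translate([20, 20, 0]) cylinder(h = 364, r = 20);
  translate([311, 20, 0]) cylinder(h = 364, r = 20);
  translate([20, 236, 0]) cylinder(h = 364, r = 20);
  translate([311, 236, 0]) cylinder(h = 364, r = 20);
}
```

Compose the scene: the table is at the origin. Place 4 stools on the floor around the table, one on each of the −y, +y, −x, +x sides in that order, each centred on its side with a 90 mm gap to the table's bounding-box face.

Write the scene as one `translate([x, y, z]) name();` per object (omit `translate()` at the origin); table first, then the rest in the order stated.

table();
translate([539, -346, 0]) stool();
translate([539, 634, 0]) stool();
translate([-421, 144, 0]) stool();
translate([1499, 144, 0]) stool();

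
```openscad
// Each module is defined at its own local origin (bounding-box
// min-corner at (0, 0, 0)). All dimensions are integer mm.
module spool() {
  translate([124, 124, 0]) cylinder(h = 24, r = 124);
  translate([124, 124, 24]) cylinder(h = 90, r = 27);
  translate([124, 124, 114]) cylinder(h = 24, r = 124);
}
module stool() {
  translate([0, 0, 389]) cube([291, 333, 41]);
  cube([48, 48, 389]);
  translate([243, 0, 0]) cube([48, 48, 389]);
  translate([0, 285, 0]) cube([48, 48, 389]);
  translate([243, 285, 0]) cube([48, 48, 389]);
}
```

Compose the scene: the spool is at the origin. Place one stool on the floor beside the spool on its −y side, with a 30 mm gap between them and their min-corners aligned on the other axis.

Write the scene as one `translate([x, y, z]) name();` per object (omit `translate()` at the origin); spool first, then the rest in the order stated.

spool();
translate([0, -363, 0]) stool();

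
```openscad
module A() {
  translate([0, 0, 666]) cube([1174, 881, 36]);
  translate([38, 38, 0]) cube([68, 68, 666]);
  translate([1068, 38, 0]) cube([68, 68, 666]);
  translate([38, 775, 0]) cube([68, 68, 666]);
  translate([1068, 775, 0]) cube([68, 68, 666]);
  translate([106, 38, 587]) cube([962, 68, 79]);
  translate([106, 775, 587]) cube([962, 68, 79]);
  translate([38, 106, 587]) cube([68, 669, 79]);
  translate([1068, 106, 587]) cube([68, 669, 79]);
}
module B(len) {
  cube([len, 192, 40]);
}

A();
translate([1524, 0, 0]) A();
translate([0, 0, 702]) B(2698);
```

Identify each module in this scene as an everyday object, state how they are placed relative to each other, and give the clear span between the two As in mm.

A is a table. B is a beam. A beam spans the tops of two tables. The clear span between the two tables is 350 mm.

Second table starts at x = 1524; first ends at x = 1174; clear span = 1524 − 1174 = 350 mm.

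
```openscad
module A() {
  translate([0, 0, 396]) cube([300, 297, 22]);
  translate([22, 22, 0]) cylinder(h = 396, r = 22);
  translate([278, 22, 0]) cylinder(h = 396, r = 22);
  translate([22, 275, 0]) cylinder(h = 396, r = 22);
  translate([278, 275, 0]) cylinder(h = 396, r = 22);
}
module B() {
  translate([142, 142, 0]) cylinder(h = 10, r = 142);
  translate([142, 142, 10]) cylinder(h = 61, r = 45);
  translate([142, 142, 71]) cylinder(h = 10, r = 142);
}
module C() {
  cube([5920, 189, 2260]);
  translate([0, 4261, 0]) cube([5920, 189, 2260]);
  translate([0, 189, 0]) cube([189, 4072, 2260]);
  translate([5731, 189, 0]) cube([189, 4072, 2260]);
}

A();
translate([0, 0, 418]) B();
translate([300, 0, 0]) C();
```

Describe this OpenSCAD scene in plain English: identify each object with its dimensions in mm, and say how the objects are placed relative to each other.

A is a simple wooden stool: a rectangular seat 300 mm (x) by 297 mm (y), 22 mm thick, top face at z = 418 mm, on four round legs, each 44 mm in diameter. The legs rest on z = 0, each leg's axis is inset half a diameter from the nearest pair of seat edges (so the leg's bounding box is flush with the corner).

B is a spool: two coaxial disc flanges of radius 142 mm and thickness 10 mm, joined by a core cylinder of radius 45 mm and height 61 mm. The lower flange rests on z = 0 and the three cylinders share a vertical axis.

C is a box-shaped house frame (walls only): outside footprint 5920×4450 mm, wall height 2260 mm, wall thickness 189 mm. The two y-facing walls run the full x-width; the two x-facing walls fit between the inner faces of the y-facing walls.

The spool is on top of the stool. The house frame is against the stool's +x side, with their −y faces flush.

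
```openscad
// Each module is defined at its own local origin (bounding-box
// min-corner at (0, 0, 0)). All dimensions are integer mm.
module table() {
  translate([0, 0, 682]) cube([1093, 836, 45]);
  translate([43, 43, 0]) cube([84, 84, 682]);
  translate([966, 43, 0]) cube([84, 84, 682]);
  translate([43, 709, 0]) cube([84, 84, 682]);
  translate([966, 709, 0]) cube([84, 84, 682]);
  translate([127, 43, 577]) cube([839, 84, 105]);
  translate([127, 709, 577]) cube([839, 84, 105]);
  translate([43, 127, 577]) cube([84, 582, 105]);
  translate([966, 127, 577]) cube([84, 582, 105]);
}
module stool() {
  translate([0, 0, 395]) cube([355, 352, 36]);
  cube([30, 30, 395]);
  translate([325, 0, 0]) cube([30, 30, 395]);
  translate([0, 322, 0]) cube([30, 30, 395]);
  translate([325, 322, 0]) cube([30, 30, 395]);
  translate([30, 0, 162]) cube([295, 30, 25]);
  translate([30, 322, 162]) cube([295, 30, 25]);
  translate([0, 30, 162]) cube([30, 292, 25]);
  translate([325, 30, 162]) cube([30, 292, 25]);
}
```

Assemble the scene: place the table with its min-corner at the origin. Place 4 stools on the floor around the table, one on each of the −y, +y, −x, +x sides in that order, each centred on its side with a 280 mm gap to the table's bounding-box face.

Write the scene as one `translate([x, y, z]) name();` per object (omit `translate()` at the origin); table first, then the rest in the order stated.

table();
translate([369, -632, 0]) stool();
translate([369, 1116, 0]) stool();
translate([-635, 242, 0]) stool();
translate([1373, 242, 0]) stool();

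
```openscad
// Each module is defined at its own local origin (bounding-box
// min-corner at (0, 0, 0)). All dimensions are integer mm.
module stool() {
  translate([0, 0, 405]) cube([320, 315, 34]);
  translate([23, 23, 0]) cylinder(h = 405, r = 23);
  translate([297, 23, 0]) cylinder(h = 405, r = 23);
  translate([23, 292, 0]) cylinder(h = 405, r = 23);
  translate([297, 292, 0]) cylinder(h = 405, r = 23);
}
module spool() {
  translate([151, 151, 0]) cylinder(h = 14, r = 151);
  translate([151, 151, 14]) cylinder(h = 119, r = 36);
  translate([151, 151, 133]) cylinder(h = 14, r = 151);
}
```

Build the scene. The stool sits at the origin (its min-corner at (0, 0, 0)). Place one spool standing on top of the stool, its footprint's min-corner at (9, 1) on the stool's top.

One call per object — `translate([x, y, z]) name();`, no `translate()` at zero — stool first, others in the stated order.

stool();
translate([9, 1, 439]) spool();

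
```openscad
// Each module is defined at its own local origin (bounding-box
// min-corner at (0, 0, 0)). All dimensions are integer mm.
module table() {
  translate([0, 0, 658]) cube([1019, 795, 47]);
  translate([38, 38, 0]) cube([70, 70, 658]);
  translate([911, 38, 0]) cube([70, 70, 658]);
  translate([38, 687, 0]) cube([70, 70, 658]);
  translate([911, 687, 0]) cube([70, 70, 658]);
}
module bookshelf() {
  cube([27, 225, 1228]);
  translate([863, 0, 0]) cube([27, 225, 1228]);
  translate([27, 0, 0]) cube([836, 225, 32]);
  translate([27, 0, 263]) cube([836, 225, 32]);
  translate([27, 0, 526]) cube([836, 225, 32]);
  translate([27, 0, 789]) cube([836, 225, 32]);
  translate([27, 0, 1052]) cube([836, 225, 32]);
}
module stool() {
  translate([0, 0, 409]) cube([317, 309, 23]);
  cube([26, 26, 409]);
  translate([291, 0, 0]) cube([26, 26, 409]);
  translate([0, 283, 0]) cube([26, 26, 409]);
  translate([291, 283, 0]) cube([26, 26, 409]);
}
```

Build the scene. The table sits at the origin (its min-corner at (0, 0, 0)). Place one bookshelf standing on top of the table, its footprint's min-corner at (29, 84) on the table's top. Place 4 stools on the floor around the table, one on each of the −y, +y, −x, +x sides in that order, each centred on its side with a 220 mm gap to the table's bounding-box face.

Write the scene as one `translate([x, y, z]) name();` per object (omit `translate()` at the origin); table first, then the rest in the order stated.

table();
translate([29, 84, 705]) bookshelf();
translate([351, -529, 0]) stool();
translate([351, 1015, 0]) stool();
translate([-537, 243, 0]) stool();
translate([1239, 243, 0]) stool();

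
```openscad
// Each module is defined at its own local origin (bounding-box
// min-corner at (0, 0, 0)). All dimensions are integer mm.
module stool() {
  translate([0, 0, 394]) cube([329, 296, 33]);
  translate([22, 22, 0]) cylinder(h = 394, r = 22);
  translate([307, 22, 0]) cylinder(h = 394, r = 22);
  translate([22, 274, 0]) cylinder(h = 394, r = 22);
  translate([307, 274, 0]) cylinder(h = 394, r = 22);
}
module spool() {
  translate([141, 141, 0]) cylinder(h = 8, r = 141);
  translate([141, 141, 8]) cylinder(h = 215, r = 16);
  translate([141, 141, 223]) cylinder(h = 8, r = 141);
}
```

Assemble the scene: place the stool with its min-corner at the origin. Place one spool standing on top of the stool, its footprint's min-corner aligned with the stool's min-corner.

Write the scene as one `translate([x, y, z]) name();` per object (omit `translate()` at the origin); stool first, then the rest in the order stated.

stool();
translate([0, 0, 427]) spool();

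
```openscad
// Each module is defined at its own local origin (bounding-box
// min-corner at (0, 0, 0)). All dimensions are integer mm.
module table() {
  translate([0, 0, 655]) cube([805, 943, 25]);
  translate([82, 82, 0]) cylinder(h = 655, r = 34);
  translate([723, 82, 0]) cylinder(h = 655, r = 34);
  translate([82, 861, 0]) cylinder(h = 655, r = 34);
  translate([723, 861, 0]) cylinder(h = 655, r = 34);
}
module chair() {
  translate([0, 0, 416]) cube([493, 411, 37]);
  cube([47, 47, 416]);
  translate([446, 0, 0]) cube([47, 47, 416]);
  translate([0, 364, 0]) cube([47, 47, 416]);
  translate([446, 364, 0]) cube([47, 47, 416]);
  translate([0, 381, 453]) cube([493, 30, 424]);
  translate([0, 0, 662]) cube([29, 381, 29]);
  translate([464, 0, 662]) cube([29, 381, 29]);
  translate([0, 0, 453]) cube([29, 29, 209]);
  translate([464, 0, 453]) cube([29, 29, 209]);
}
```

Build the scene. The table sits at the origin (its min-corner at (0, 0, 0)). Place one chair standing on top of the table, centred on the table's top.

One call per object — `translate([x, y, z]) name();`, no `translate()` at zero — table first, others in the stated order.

table();
translate([156, 266, 680]) chair();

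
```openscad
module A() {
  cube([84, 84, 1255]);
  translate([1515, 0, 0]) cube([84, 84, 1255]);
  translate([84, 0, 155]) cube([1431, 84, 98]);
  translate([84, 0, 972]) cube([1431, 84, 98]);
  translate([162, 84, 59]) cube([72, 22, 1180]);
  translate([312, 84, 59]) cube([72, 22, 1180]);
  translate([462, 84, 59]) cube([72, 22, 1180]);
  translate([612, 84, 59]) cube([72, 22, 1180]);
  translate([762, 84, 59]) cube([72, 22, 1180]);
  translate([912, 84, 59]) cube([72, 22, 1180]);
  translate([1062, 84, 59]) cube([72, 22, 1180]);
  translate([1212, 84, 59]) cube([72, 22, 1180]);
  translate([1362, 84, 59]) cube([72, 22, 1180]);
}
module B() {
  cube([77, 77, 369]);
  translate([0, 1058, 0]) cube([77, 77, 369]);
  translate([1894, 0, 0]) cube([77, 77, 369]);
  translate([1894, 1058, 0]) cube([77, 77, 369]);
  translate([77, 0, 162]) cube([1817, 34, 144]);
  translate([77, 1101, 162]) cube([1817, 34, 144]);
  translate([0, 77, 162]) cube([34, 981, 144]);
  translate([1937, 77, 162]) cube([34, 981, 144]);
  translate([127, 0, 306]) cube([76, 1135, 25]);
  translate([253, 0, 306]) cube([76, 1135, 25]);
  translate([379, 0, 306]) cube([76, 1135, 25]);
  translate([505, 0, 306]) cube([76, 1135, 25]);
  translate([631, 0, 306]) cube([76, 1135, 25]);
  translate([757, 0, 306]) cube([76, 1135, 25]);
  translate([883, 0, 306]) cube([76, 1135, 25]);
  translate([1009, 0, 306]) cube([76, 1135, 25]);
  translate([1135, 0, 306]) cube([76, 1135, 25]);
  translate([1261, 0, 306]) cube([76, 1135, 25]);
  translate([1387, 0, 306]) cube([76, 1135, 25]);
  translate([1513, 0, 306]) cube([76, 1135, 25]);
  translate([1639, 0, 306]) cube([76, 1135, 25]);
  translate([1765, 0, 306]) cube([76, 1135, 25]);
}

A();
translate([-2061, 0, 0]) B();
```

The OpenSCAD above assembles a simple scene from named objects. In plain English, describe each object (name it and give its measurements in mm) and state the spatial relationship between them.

A is a fence section. Two 84×84 mm posts, 1255 mm tall, stand on the floor with a clear span of 1431 mm between their inner faces. Two horizontal rails of 84×98 mm section span the gap between the posts with their undersides at z = 155 mm and z = 972 mm, flush with the posts' −y face. 9 pickets, each 72 mm wide, 22 mm thick and 1180 mm tall, are fixed to the +y face of the rails with their bottoms at z = 59 mm, evenly spaced across the span with equal gaps (rounded down to the nearest mm) at the −x end and between each pair — any rounding remainder accumulates at the +x end.

B is a bed frame 1971 mm long (x) by 1135 mm wide (y). Four 77×77 mm corner posts, 369 mm tall, at the corners of the footprint. Four rails of 34 mm thickness and 144 mm height run between adjacent posts with their undersides at z = 162 mm, their outer faces flush with the outside of the frame (the two x-running rails run between the posts' inner faces; the two y-running rails run between the posts' inner faces). 14 slats, each 76 mm wide (x) and 25 mm thick, lie across the top of the two x-running rails, running the full 1135 mm width of the frame in y; the slats are evenly spaced along x between the inner faces of the end posts with equal gaps (rounded down to the nearest mm) at the −x end and between each pair — any rounding remainder accumulates at the +x end.

The bed frame is on the floor beside the fence section on its −x side.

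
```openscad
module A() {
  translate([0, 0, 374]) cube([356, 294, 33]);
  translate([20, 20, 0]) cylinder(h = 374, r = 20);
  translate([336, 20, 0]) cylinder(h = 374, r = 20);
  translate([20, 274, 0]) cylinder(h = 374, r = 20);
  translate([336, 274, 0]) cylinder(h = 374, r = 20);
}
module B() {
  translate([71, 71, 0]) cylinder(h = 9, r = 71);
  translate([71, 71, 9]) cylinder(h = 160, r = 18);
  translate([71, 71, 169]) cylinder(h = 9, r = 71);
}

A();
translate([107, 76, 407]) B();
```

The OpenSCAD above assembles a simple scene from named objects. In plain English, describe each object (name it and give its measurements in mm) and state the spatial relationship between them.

A is a simple wooden stool: a rectangular seat 356 mm (x) by 294 mm (y), 33 mm thick, top face at z = 407 mm, on four round legs, each 40 mm in diameter. The legs rest on z = 0, each leg's axis is inset half a diameter from the nearest pair of seat edges (so the leg's bounding box is flush with the corner).

B is a spool: two coaxial disc flanges of radius 71 mm and thickness 9 mm, joined by a core cylinder of radius 18 mm and height 160 mm. The lower flange rests on z = 0 and the three cylinders share a vertical axis.

The spool is on top of the stool, centred.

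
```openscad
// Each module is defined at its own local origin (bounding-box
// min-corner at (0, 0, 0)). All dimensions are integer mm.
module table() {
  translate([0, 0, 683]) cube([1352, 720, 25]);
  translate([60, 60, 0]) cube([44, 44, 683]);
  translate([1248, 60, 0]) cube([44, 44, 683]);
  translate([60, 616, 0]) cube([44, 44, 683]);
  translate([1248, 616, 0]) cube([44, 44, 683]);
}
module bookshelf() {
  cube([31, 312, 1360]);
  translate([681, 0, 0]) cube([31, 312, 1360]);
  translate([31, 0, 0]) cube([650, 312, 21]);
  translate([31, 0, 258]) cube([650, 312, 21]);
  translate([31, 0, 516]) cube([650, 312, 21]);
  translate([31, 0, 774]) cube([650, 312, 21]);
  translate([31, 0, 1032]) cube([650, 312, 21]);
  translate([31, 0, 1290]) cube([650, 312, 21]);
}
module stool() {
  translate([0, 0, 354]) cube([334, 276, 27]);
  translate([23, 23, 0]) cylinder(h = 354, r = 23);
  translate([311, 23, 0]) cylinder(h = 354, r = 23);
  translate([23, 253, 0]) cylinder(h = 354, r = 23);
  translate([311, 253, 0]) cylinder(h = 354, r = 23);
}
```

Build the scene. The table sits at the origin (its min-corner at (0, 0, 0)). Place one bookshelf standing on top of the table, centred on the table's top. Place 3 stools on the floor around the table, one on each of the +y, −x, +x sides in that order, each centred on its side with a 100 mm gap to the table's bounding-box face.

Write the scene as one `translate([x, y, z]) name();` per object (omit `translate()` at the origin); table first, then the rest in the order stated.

table();
translate([320, 204, 708]) bookshelf();
translate([509, 820, 0]) stool();
translate([-434, 222, 0]) stool();
translate([1452, 222, 0]) stool();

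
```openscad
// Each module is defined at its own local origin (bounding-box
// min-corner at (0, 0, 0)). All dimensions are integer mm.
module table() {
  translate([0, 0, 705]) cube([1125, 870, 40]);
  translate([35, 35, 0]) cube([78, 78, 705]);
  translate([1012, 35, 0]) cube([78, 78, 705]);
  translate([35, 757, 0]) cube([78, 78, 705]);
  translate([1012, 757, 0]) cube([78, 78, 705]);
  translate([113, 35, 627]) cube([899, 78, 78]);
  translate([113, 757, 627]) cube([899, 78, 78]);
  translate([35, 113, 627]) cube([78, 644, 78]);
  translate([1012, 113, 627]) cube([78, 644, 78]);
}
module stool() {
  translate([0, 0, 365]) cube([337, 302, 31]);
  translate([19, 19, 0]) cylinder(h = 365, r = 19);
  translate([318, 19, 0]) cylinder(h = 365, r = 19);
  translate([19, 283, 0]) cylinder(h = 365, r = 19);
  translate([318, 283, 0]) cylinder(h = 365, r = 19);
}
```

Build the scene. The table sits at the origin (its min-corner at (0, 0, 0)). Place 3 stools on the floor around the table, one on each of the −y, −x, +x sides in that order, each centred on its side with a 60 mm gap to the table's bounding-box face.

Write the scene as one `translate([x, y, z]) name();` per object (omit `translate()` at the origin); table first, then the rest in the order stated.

table();
translate([394, -362, 0]) stool();
translate([-397, 284, 0]) stool();
translate([1185, 284, 0]) stool();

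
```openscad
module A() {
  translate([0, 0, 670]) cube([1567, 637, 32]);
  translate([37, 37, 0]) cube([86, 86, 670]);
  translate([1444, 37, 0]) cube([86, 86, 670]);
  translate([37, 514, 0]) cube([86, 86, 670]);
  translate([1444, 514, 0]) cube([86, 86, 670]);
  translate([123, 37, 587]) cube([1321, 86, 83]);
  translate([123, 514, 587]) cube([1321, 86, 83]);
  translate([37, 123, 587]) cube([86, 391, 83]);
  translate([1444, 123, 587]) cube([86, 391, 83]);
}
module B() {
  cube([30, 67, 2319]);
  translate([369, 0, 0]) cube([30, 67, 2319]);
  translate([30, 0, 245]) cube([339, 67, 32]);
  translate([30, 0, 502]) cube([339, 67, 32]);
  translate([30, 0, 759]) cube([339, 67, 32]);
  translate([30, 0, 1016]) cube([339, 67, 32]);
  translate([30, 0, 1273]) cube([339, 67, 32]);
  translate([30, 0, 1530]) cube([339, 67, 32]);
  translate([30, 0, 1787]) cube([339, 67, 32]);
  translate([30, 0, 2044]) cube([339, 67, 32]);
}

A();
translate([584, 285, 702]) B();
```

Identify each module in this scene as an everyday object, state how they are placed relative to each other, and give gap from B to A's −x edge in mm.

The ladder's min-x is at 584; the table's min-x is 0; gap = 584 mm.

A is a table. B is a ladder. The ladder is on top of the table, centred. The gap from the ladder to the table's −x edge is 584 mm.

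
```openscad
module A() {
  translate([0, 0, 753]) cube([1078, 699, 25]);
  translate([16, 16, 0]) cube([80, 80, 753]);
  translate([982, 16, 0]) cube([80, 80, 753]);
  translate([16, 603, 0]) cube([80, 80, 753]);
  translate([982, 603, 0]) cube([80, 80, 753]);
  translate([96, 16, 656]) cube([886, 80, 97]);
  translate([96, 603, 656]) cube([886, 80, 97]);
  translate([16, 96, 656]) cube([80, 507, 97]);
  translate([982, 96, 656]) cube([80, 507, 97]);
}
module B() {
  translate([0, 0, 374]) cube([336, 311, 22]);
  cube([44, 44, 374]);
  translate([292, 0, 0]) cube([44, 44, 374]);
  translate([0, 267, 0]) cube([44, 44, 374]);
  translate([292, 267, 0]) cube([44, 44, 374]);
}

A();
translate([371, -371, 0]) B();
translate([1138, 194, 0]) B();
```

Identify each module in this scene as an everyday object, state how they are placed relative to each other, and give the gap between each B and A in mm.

Each stool's nearest face is 60 mm from the table's bounding box.

A is a table. B is a stool. Two stools sit around the table at the −y, +x sides. The gap between each stool and the table is 60 mm.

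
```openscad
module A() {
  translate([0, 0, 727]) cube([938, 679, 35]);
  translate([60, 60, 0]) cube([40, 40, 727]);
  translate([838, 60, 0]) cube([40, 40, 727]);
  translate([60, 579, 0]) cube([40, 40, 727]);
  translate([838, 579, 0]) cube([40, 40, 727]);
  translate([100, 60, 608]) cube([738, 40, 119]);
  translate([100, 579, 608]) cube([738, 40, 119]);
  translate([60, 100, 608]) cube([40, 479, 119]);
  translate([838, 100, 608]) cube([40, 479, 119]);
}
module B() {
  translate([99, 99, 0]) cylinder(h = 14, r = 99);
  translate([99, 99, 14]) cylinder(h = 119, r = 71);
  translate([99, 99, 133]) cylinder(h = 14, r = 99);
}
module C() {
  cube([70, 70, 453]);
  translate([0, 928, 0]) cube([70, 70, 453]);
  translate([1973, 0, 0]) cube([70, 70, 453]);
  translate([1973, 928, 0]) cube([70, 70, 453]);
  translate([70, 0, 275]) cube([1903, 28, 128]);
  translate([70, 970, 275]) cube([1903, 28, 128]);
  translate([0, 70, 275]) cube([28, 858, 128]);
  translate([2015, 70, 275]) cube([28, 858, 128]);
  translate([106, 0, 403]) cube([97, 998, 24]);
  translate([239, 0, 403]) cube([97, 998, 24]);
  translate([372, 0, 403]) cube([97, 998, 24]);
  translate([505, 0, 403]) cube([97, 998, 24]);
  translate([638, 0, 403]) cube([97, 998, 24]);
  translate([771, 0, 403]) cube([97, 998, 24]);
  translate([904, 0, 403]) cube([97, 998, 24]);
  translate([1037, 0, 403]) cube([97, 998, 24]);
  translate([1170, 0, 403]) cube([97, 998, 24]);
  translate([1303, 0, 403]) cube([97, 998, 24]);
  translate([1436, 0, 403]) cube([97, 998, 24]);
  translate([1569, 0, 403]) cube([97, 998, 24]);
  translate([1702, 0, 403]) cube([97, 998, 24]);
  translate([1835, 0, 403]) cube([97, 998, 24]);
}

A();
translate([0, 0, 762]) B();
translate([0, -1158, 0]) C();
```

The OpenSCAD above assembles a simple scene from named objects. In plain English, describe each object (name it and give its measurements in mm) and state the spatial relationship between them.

A is a table: top 938 mm (x) × 679 mm (y), 35 mm thick, upper face at z = 762 mm, on four 40×40 mm square legs, each inset 60 mm from the nearest pair of top edges, running from z = 0 to the bottom of the top. Four apron rails, 40 mm thick and 119 mm tall, run between adjacent legs with their top edges flush with the underside of the top and their outer faces flush with the legs' outer faces.

B is a spool: two coaxial disc flanges of radius 99 mm and thickness 14 mm, joined by a core cylinder of radius 71 mm and height 119 mm. The lower flange rests on z = 0 and the three cylinders share a vertical axis.

C is a bed frame 2043 mm long (x) by 998 mm wide (y). Four 70×70 mm corner posts, 453 mm tall, at the corners of the footprint. Four rails of 28 mm thickness and 128 mm height run between adjacent posts with their undersides at z = 275 mm, their outer faces flush with the outside of the frame (the two x-running rails run between the posts' inner faces; the two y-running rails run between the posts' inner faces). 14 slats, each 97 mm wide (x) and 24 mm thick, lie across the top of the two x-running rails, running the full 998 mm width of the frame in y; the slats are evenly spaced along x between the inner faces of the end posts with equal gaps (rounded down to the nearest mm) at the −x end and between each pair — any rounding remainder accumulates at the +x end.

The spool is on top of the table. The bed frame is on the floor beside the table on its −y side.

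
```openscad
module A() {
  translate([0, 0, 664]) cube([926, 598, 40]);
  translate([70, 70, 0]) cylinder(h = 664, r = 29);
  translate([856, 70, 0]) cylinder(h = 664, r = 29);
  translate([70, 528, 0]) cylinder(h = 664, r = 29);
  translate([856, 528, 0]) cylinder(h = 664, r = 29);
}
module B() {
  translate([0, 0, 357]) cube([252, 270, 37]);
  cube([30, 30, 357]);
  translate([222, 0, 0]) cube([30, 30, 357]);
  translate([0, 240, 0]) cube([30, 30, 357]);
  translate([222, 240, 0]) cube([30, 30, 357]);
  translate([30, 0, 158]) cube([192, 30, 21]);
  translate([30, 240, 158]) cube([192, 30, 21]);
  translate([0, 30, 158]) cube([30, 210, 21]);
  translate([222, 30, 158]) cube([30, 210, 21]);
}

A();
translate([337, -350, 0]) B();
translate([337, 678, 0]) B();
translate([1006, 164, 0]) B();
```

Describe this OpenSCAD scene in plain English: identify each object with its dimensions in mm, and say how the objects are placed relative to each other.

A is a rectangular dining table. The top is 926×598×40 mm with its upper surface at z = 704 mm. It stands on four round legs of 58 mm diameter, each leg's bounding box inset 41 mm from the nearest pair of top edges, running from the floor to the underside of the top.

B is a four-legged stool. The seat is 252×270 mm, 37 mm thick, top at z = 394 mm. It stands on four square legs, each 30×30 mm in cross-section, from z = 0 to the seat underside, each flush with a corner of the seat. Four stretchers, 30 mm wide and 21 mm tall, connect adjacent legs with their undersides at z = 158 mm, each running between the inner faces of the legs it joins and aligned with the legs' outer faces on the other axis.

Three stools sit around the table at the −y, +y, +x sides.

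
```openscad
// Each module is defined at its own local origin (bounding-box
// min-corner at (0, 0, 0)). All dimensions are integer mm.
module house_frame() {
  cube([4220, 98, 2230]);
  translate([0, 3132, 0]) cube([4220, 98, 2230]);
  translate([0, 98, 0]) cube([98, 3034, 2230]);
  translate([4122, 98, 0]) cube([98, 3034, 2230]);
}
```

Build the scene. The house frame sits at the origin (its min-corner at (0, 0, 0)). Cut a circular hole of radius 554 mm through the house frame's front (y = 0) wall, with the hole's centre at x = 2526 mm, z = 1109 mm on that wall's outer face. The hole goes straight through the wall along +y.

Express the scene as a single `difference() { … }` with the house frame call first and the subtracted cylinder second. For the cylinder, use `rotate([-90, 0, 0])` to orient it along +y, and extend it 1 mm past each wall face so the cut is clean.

difference() {
  house_frame();
  translate([2526, -1, 1109]) rotate([-90, 0, 0]) cylinder(h = 100, r = 554);
}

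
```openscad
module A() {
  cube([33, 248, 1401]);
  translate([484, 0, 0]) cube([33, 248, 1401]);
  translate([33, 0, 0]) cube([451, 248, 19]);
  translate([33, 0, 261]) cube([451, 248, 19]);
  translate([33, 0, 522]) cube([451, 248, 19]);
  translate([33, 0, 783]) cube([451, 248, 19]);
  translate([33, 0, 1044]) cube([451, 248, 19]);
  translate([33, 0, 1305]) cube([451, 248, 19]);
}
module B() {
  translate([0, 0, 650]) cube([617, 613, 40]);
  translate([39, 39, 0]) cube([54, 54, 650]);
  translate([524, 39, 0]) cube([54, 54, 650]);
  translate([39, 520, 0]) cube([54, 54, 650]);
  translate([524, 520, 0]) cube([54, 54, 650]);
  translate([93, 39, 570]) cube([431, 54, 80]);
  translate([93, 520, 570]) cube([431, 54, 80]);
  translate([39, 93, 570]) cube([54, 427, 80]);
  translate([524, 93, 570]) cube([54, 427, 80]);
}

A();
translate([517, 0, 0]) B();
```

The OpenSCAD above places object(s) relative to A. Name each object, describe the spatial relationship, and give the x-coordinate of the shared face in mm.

A is a bookshelf. B is a table. The table is against the bookshelf's +x side, with their −y faces flush. The x-coordinate of the shared face is 517 mm.

The bookshelf's +x face and the table's −x face are both at x = 517 mm.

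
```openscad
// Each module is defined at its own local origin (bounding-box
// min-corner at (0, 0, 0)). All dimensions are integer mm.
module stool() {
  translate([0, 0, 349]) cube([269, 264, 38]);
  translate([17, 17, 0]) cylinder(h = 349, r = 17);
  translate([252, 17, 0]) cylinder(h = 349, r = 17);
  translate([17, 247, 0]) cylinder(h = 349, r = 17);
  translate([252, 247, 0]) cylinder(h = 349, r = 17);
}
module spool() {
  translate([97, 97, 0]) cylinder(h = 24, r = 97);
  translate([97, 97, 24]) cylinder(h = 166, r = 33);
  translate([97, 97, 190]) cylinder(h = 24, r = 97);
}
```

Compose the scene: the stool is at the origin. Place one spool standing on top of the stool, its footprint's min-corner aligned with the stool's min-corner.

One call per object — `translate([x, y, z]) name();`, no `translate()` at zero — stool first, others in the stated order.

stool();
translate([0, 0, 387]) spool();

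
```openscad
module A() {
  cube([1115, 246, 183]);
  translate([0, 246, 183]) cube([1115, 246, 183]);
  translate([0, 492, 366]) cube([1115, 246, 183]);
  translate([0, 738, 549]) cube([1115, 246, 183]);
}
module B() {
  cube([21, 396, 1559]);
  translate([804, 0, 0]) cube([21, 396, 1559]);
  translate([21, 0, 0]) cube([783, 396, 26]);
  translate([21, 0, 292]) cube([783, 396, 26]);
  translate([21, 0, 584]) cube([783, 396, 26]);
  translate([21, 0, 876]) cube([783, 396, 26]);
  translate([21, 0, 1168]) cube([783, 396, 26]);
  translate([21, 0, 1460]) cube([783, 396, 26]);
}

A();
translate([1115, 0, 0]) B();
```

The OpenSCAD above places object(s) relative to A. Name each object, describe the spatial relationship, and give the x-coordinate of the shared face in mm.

The staircase's +x face and the bookshelf's −x face are both at x = 1115 mm.

A is a staircase. B is a bookshelf. The bookshelf is against the staircase's +x side, with their −y faces flush. The x-coordinate of the shared face is 1115 mm.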